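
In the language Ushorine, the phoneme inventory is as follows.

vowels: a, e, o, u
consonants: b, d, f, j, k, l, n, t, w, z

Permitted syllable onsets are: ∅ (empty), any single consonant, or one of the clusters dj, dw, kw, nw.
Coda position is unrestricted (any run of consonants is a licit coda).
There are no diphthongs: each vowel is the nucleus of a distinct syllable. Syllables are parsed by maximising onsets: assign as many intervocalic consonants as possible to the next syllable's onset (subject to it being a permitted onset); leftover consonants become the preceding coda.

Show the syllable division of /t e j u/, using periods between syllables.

te.ju

The vowels are e, u — 2 nuclei, so 2 syllables.
Between /e/ (V1) and /u/ (V2): /j/ is a single consonant, so it becomes the next onset.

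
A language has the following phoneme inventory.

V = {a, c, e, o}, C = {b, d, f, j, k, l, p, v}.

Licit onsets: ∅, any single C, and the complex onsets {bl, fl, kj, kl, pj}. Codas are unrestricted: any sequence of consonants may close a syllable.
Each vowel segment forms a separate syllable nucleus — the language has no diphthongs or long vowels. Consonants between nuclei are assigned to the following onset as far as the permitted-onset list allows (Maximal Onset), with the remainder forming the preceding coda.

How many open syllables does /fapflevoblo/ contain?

3

Vowels present: a, e, o, o; each is a nucleus, giving 4 syllables.
V1 /a/ – V2 /e/: /pfl/; trying suffixes from longest down, /fl/ is the first permitted one, so coda /p/ | onset /fl/.
V2 /e/ – V3 /o/: /v/ → onset of the next syllable (single consonants are always licit onsets).
V3 /o/ – V4 /o/: cluster /bl/ — /bl/ is itself a permitted onset, so the whole cluster goes right; preceding coda = ∅.
Putting it together: fap.fle.vo.blo.
Classifying each syllable: /fap/ (closed), /fle/ (open), /vo/ (open), /blo/ (open).
Open syllables: 3.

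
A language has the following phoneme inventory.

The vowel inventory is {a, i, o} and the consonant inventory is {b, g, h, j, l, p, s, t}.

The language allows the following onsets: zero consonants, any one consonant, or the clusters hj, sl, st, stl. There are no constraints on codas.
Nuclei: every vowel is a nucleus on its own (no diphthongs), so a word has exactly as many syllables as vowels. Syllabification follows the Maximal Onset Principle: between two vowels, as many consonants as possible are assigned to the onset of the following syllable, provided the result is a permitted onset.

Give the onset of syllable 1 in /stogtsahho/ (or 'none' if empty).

st

The vowels are o, a, o — 3 nuclei, so 3 syllables.
Between /o/ (V1) and /a/ (V2): /gts/ splits as /gt/ + /s/ (/s/ is the longest suffix that is a licit onset).
Between /a/ (V2) and /o/ (V3): /hh/ splits as /h/ + /h/ (/h/ is the longest suffix that is a licit onset).
Result: stogt.sah.ho.
Syllable 1 is /stogt/: onset /st/, nucleus /o/, coda /gt/.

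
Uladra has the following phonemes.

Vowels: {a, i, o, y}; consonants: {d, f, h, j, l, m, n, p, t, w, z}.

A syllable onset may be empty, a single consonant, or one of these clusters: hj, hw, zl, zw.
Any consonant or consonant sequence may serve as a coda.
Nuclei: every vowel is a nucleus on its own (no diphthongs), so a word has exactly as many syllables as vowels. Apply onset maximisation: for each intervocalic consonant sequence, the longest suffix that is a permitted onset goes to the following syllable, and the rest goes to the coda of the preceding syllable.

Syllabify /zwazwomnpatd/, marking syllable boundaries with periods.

Vowels present: a, o, a; each is a nucleus, giving 3 syllables.
σ1/σ2 boundary: /zw/ — entire cluster is a permitted onset → onset /zw/, coda ∅.
σ2/σ3 boundary: /mnp/; trying suffixes from longest down, /p/ is the first permitted one, so coda /mn/ | onset /p/.

zwa.zwomn.patd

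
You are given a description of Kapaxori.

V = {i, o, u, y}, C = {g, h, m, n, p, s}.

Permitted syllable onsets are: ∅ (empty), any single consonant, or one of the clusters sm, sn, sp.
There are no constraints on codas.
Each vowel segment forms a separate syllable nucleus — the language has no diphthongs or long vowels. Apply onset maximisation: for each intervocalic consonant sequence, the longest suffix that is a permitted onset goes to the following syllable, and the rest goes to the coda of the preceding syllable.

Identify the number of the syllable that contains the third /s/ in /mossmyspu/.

Vowels present: o, y, u; each is a nucleus, giving 3 syllables.
/o…y/ gap (V1→V2): cluster /ssm/ — the longest permitted-onset suffix is /sm/; onset = /sm/, preceding coda = /s/.
/y…u/ gap (V2→V3): /sp/ — entire cluster is a permitted onset → onset /sp/, coda ∅.
Putting it together: mos.smy.spu.
The third /s/ is in the onset of syllable 3 (/spu/).

3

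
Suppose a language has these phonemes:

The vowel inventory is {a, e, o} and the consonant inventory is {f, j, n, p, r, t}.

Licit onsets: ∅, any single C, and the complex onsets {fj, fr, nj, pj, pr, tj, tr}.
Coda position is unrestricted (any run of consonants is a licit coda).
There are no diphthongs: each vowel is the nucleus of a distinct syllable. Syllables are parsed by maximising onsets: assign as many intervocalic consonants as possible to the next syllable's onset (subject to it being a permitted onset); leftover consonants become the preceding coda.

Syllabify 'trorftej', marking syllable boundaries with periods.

Nuclei (vowels): o, e → 2 syllables.
V1 /o/ – V2 /e/: cluster /rft/ — the longest permitted-onset suffix is /t/; onset = /t/, preceding coda = /rf/.

trorf.tej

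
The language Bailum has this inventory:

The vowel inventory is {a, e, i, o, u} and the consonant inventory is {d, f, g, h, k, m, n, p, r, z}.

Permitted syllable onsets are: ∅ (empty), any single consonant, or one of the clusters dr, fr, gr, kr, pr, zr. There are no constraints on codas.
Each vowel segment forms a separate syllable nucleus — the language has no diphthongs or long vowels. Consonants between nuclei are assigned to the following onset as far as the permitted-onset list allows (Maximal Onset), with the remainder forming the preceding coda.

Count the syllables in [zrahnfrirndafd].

Vowels present: a, i, a; each is a nucleus, giving 3 syllables.

3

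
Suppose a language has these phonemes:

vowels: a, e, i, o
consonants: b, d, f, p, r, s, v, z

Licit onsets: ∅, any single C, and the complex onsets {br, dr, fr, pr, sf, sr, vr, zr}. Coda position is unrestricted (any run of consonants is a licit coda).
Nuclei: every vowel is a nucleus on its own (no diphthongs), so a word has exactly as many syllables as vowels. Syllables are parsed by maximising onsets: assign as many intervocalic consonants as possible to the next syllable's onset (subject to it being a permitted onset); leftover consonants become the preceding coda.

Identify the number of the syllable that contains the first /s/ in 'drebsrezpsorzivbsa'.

The vowels are e, e, o, i, a — 5 nuclei, so 5 syllables.
V1 /e/ – V2 /e/: /bsr/ splits as /b/ + /sr/ (/sr/ is the longest suffix that is a licit onset).
V2 /e/ – V3 /o/: /zps/ splits as /zp/ + /s/ (/s/ is the longest suffix that is a licit onset).
V3 /o/ – V4 /i/: cluster /rz/ — the longest permitted-onset suffix is /z/; onset = /z/, preceding coda = /r/.
V4 /i/ – V5 /a/: /vbs/ — longest licit onset from the right is /s/, leaving /vb/ as coda.
Result: dreb.srezp.sor.zivb.sa.
The first /s/ is in the onset of syllable 2 (/srezp/).

2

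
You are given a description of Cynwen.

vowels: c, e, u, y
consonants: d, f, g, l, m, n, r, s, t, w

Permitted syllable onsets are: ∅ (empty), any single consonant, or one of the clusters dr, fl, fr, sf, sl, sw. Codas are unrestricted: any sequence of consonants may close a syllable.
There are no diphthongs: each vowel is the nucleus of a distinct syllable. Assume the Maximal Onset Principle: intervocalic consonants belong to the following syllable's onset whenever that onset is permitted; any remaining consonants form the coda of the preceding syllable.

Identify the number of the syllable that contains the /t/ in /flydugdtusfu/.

3

The vowels are y, u, u, u — 4 nuclei, so 4 syllables.
V1 /y/ – V2 /u/: /d/ → onset of the next syllable (single consonants are always licit onsets).
V2 /u/ – V3 /u/: /gdt/; trying suffixes from longest down, /t/ is the first permitted one, so coda /gd/ | onset /t/.
V3 /u/ – V4 /u/: /sf/ is a licit onset in full, so it all attaches to the next syllable.
Putting it together: fly.dugd.tu.sfu.
The /t/ is in the onset of syllable 3 (/tu/).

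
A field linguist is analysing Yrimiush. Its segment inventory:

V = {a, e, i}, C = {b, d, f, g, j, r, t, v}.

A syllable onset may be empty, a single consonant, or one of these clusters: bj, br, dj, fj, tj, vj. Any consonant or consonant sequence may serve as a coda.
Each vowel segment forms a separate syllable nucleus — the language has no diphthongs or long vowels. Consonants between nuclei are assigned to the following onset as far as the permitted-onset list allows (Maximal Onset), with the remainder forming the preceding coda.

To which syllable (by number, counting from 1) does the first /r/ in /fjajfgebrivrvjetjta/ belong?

3

Vowels present: a, e, i, e, a; each is a nucleus, giving 5 syllables.
V1 /a/ – V2 /e/: /jfg/ — longest licit onset from the right is /g/, leaving /jf/ as coda.
V2 /e/ – V3 /i/: /br/ is a licit onset in full, so it all attaches to the next syllable.
V3 /i/ – V4 /e/: /vrvj/; trying suffixes from longest down, /vj/ is the first permitted one, so coda /vr/ | onset /vj/.
V4 /e/ – V5 /a/: /tjt/ — longest licit onset from the right is /t/, leaving /tj/ as coda.
Putting it together: fjajf.ge.brivr.vjetj.ta.
The first /r/ is in the onset of syllable 3 (/brivr/).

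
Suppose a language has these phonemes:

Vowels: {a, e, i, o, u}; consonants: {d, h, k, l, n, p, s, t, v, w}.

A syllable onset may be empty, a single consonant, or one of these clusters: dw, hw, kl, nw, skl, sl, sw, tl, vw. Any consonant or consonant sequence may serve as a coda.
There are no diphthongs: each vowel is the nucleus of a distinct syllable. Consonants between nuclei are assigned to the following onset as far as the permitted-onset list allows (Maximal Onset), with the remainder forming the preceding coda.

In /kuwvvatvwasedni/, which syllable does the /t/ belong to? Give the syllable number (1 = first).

The vowels are u, a, a, e, i — 5 nuclei, so 5 syllables.
V1 /u/ – V2 /a/: /wvv/ splits as /wv/ + /v/ (/v/ is the longest suffix that is a licit onset).
V2 /a/ – V3 /a/: /tvw/ — longest licit onset from the right is /vw/, leaving /t/ as coda.
V3 /a/ – V4 /e/: /s/ → onset of the next syllable (single consonants are always licit onsets).
V4 /e/ – V5 /i/: cluster /dn/ — the longest permitted-onset suffix is /n/; onset = /n/, preceding coda = /d/.
Putting it together: kuwv.vat.vwa.sed.ni.
The /t/ is in the coda of syllable 2 (/vat/).

2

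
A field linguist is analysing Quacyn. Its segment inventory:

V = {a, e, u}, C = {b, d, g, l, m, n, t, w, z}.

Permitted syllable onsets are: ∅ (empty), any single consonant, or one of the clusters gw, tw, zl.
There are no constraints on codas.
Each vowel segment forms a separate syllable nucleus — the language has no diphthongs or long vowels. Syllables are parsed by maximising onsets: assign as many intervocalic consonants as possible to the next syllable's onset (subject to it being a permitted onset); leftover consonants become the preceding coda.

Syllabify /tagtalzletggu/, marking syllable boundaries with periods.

The vowels are a, a, e, u — 4 nuclei, so 4 syllables.
Between /a/ (V1) and /a/ (V2): cluster /gt/ — the longest permitted-onset suffix is /t/; onset = /t/, preceding coda = /g/.
Between /a/ (V2) and /e/ (V3): cluster /lzl/ — the longest permitted-onset suffix is /zl/; onset = /zl/, preceding coda = /l/.
Between /e/ (V3) and /u/ (V4): /tgg/; trying suffixes from longest down, /g/ is the first permitted one, so coda /tg/ | onset /g/.

tag.tal.zletg.gu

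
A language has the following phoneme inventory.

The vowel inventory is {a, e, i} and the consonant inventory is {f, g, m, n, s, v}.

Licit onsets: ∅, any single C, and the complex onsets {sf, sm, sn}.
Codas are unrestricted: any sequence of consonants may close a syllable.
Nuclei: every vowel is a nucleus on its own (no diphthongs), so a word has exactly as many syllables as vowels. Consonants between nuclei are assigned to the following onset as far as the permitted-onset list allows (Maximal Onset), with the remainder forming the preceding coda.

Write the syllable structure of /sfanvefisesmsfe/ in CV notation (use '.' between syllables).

CCVC.CV.CV.CVCC.CCV

The vowels are a, e, i, e, e — 5 nuclei, so 5 syllables.
/a…e/ gap (V1→V2): /nv/; trying suffixes from longest down, /v/ is the first permitted one, so coda /n/ | onset /v/.
/e…i/ gap (V2→V3): just /f/ — single C goes to the following onset.
/i…e/ gap (V3→V4): /s/ → onset of the next syllable (single consonants are always licit onsets).
/e…e/ gap (V4→V5): /smsf/ — longest licit onset from the right is /sf/, leaving /sm/ as coda.
Result: sfan.ve.fi.sesm.sfe.
Mapping each syllable to C/V: /sfan/ → CCVC, /ve/ → CV, /fi/ → CV, /sesm/ → CVCC, /sfe/ → CCV.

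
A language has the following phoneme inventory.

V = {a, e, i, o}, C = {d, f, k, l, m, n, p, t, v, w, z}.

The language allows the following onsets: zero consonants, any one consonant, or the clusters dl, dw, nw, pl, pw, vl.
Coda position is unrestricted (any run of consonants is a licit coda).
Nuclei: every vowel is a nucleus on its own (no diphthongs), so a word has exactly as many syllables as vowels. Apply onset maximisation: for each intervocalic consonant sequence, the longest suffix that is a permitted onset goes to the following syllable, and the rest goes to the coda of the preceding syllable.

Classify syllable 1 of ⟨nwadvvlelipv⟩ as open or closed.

closed

Vowels present: a, e, i; each is a nucleus, giving 3 syllables.
σ1/σ2 boundary: /dvvl/; trying suffixes from longest down, /vl/ is the first permitted one, so coda /dv/ | onset /vl/.
σ2/σ3 boundary: /l/ → onset of the next syllable (single consonants are always licit onsets).
Putting it together: nwadv.vle.lipv.
Syllable 1 is /nwadv/ with coda /dv/, so it is closed.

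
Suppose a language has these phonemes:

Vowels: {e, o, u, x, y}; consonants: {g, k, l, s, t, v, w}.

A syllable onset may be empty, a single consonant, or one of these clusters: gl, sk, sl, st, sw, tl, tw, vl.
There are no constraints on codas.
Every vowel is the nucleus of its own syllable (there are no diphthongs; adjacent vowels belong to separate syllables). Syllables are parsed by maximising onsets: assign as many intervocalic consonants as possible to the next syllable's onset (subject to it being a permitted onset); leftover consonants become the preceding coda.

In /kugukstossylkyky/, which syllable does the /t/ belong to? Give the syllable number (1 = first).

3

Nuclei (vowels): u, u, o, y, y, y → 6 syllables.
Between /u/ (V1) and /u/ (V2): just /g/ — single C goes to the following onset.
Between /u/ (V2) and /o/ (V3): /kst/ — longest licit onset from the right is /st/, leaving /k/ as coda.
Between /o/ (V3) and /y/ (V4): /ss/ — longest licit onset from the right is /s/, leaving /s/ as coda.
Between /y/ (V4) and /y/ (V5): cluster /lk/ — the longest permitted-onset suffix is /k/; onset = /k/, preceding coda = /l/.
Between /y/ (V5) and /y/ (V6): /k/ is a single consonant, so it becomes the next onset.
So the parse is ku.guk.stos.syl.ky.ky.
The /t/ is in the onset of syllable 3 (/stos/).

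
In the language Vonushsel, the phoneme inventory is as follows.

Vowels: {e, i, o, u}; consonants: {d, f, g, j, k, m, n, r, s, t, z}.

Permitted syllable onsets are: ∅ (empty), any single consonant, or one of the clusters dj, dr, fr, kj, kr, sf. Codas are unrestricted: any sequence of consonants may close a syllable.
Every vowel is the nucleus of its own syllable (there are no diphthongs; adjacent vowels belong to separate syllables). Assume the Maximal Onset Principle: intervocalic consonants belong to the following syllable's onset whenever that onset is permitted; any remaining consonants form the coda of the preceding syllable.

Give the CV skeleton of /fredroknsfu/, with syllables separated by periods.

The vowels are e, o, u — 3 nuclei, so 3 syllables.
Between /e/ (V1) and /o/ (V2): /dr/ is a licit onset in full, so it all attaches to the next syllable.
Between /o/ (V2) and /u/ (V3): /knsf/; trying suffixes from longest down, /sf/ is the first permitted one, so coda /kn/ | onset /sf/.
Syllabification: fre.drokn.sfu.
Mapping each syllable to C/V: /fre/ → CCV, /drokn/ → CCVCC, /sfu/ → CCV.

CCV.CCVCC.CCV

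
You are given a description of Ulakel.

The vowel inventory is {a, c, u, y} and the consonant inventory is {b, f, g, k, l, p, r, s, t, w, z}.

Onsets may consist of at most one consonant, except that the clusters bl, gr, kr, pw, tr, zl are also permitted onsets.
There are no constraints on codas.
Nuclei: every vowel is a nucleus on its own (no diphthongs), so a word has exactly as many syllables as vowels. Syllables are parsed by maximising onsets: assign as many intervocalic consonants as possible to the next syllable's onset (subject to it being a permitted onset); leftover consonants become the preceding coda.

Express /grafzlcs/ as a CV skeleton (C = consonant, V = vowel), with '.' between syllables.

CCVC.CCVC

The vowels are a, c — 2 nuclei, so 2 syllables.
V1 /a/ – V2 /c/: /fzl/; trying suffixes from longest down, /zl/ is the first permitted one, so coda /f/ | onset /zl/.
Result: graf.zlcs.
Mapping each syllable to C/V: /graf/ → CCVC, /zlcs/ → CCVC.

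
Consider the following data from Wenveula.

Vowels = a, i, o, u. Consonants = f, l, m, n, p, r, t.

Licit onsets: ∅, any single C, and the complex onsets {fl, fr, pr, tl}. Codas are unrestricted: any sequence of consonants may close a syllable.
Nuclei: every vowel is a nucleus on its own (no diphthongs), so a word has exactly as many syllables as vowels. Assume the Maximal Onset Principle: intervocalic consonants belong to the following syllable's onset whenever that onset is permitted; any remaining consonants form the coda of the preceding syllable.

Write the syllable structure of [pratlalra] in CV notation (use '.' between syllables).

The vowels are a, a, a — 3 nuclei, so 3 syllables.
V1 /a/ – V2 /a/: cluster /tl/ — /tl/ is itself a permitted onset, so the whole cluster goes right; preceding coda = ∅.
V2 /a/ – V3 /a/: /lr/; trying suffixes from longest down, /r/ is the first permitted one, so coda /l/ | onset /r/.
Putting it together: pra.tlal.ra.
Mapping each syllable to C/V: /pra/ → CCV, /tlal/ → CCVC, /ra/ → CV.

CCV.CCVC.CV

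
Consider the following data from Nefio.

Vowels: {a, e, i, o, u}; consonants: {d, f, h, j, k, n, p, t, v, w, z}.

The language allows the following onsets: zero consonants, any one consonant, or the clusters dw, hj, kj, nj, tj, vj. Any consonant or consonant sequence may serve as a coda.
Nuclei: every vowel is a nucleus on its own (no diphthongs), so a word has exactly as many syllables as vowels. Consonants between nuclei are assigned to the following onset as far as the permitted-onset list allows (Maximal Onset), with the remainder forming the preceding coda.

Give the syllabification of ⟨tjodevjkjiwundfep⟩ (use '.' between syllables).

tjo.devj.kji.wund.fep

Nuclei (vowels): o, e, i, u, e → 5 syllables.
/o…e/ gap (V1→V2): /d/ is a single consonant, so it becomes the next onset.
/e…i/ gap (V2→V3): /vjkj/ — longest licit onset from the right is /kj/, leaving /vj/ as coda.
/i…u/ gap (V3→V4): /w/ is a single consonant, so it becomes the next onset.
/u…e/ gap (V4→V5): cluster /ndf/ — the longest permitted-onset suffix is /f/; onset = /f/, preceding coda = /nd/.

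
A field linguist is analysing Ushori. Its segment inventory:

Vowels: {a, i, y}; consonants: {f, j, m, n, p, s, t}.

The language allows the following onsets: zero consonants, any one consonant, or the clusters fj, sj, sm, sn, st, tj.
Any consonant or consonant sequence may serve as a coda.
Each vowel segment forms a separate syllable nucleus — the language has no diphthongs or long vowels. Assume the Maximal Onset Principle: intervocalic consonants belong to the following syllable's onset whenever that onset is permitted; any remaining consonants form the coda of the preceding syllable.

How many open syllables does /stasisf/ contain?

1

Nuclei (vowels): a, i → 2 syllables.
σ1/σ2 boundary: just /s/ — single C goes to the following onset.
So the parse is sta.sisf.
Classifying each syllable: /sta/ (open), /sisf/ (closed).
Open syllables: 1.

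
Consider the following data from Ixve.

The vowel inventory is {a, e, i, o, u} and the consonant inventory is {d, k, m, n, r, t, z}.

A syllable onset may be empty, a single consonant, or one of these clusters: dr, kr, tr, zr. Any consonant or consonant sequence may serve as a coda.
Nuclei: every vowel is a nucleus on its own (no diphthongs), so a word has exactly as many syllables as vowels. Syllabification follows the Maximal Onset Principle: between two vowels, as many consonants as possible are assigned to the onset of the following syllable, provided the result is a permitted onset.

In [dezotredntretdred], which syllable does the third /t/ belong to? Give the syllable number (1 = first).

Nuclei (vowels): e, o, e, e, e → 5 syllables.
V1 /e/ – V2 /o/: /z/ is a single consonant, so it becomes the next onset.
V2 /o/ – V3 /e/: /tr/ is a licit onset in full, so it all attaches to the next syllable.
V3 /e/ – V4 /e/: cluster /dntr/ — the longest permitted-onset suffix is /tr/; onset = /tr/, preceding coda = /dn/.
V4 /e/ – V5 /e/: /tdr/ — longest licit onset from the right is /dr/, leaving /t/ as coda.
So the parse is de.zo.tredn.tret.dred.
The third /t/ is in the coda of syllable 4 (/tret/).

4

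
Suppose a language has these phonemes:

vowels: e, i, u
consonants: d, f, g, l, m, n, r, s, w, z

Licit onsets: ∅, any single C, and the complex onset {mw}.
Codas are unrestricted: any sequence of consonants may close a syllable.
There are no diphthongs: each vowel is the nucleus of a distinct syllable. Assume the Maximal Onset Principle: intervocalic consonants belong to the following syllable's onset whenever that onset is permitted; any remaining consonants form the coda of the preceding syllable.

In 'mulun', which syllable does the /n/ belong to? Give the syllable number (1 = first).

2

Vowels present: u, u; each is a nucleus, giving 2 syllables.
Between /u/ (V1) and /u/ (V2): /l/ → onset of the next syllable (single consonants are always licit onsets).
Syllabification: mu.lun.
The /n/ is in the coda of syllable 2 (/lun/).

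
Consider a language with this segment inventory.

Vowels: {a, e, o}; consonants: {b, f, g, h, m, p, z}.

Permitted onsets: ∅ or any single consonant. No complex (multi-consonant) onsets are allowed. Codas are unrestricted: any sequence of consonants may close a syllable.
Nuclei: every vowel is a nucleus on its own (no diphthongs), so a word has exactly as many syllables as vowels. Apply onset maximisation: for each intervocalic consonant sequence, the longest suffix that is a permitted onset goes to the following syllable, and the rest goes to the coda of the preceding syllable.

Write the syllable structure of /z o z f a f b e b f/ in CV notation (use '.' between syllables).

Vowels present: o, a, e; each is a nucleus, giving 3 syllables.
/o…a/ gap (V1→V2): /zf/ — longest licit onset from the right is /f/, leaving /z/ as coda.
/a…e/ gap (V2→V3): cluster /fb/ — the longest permitted-onset suffix is /b/; onset = /b/, preceding coda = /f/.
So the parse is zoz.faf.bebf.
Mapping each syllable to C/V: /zoz/ → CVC, /faf/ → CVC, /bebf/ → CVCC.

CVC.CVC.CVCC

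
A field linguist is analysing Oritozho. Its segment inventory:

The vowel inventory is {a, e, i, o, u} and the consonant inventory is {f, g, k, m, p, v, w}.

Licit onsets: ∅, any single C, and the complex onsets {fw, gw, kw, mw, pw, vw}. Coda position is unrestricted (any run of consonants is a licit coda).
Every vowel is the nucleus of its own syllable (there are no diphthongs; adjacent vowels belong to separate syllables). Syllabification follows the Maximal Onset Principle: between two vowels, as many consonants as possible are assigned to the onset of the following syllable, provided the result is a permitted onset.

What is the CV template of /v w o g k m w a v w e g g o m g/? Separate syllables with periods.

CCVCC.CCV.CCVC.CVCC

The vowels are o, a, e, o — 4 nuclei, so 4 syllables.
Between /o/ (V1) and /a/ (V2): /gkmw/ — longest licit onset from the right is /mw/, leaving /gk/ as coda.
Between /a/ (V2) and /e/ (V3): /vw/ — entire cluster is a permitted onset → onset /vw/, coda ∅.
Between /e/ (V3) and /o/ (V4): /gg/ splits as /g/ + /g/ (/g/ is the longest suffix that is a licit onset).
Result: vwogk.mwa.vweg.gomg.
Mapping each syllable to C/V: /vwogk/ → CCVCC, /mwa/ → CCV, /vweg/ → CCVC, /gomg/ → CVCC.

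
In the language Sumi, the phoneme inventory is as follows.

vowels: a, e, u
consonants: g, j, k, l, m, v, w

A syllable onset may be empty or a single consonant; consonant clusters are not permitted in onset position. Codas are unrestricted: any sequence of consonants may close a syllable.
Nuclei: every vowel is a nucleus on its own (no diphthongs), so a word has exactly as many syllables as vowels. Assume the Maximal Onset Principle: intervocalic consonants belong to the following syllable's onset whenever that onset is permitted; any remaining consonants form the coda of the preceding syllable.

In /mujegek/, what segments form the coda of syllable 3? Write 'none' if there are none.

k

Vowels present: u, e, e; each is a nucleus, giving 3 syllables.
Between /u/ (V1) and /e/ (V2): /j/ → onset of the next syllable (single consonants are always licit onsets).
Between /e/ (V2) and /e/ (V3): just /g/ — single C goes to the following onset.
Syllabification: mu.je.gek.
Syllable 3 is /gek/: onset /g/, nucleus /e/, coda /k/.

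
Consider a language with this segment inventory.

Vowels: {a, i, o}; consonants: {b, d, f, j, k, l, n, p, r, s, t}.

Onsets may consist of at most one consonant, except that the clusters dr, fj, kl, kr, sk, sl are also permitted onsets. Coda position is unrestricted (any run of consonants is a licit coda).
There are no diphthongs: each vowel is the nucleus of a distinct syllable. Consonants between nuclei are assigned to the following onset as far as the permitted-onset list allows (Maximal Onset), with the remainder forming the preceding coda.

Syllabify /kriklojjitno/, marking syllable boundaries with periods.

Nuclei (vowels): i, o, i, o → 4 syllables.
σ1/σ2 boundary: cluster /kl/ — /kl/ is itself a permitted onset, so the whole cluster goes right; preceding coda = ∅.
σ2/σ3 boundary: /jj/; trying suffixes from longest down, /j/ is the first permitted one, so coda /j/ | onset /j/.
σ3/σ4 boundary: /tn/ — longest licit onset from the right is /n/, leaving /t/ as coda.

kri.kloj.jit.no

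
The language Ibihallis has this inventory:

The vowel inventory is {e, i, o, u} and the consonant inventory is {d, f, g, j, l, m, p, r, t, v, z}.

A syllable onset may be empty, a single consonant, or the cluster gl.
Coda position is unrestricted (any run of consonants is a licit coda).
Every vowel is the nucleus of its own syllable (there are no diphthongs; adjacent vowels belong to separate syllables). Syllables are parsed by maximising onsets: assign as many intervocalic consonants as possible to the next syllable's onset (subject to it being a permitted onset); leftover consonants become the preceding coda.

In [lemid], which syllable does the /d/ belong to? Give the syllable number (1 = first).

Nuclei (vowels): e, i → 2 syllables.
Between /e/ (V1) and /i/ (V2): /m/ → onset of the next syllable (single consonants are always licit onsets).
So the parse is le.mid.
The /d/ is in the coda of syllable 2 (/mid/).

2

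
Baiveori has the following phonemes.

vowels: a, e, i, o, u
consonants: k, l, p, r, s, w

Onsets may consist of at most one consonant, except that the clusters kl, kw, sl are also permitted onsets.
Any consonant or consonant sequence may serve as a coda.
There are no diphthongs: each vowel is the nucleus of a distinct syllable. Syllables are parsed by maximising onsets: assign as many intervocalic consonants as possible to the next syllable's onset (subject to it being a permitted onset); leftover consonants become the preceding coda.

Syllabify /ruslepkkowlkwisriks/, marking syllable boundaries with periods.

ru.slepk.kowl.kwis.riks

The vowels are u, e, o, i, i — 5 nuclei, so 5 syllables.
σ1/σ2 boundary: /sl/ is a licit onset in full, so it all attaches to the next syllable.
σ2/σ3 boundary: cluster /pkk/ — the longest permitted-onset suffix is /k/; onset = /k/, preceding coda = /pk/.
σ3/σ4 boundary: /wlkw/ splits as /wl/ + /kw/ (/kw/ is the longest suffix that is a licit onset).
σ4/σ5 boundary: cluster /sr/ — the longest permitted-onset suffix is /r/; onset = /r/, preceding coda = /s/.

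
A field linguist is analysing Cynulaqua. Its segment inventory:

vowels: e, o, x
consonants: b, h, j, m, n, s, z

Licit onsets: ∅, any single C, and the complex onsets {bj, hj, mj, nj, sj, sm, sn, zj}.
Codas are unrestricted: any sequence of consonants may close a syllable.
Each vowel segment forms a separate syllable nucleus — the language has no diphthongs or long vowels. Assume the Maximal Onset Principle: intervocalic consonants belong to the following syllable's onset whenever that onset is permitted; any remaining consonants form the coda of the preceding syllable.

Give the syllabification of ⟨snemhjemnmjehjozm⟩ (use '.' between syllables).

Nuclei (vowels): e, e, e, o → 4 syllables.
σ1/σ2 boundary: /mhj/; trying suffixes from longest down, /hj/ is the first permitted one, so coda /m/ | onset /hj/.
σ2/σ3 boundary: /mnmj/ — longest licit onset from the right is /mj/, leaving /mn/ as coda.
σ3/σ4 boundary: /hj/ — entire cluster is a permitted onset → onset /hj/, coda ∅.

snem.hjemn.mje.hjozm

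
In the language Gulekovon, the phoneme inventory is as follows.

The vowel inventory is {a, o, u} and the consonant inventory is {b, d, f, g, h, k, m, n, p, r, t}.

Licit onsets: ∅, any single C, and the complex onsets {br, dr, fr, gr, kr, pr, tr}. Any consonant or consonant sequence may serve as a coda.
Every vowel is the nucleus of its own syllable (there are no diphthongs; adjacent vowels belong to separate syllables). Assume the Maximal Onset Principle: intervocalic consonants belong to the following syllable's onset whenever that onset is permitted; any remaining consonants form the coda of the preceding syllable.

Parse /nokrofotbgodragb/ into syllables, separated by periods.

no.kro.fotb.go.dragb

Vowels present: o, o, o, o, a; each is a nucleus, giving 5 syllables.
/o…o/ gap (V1→V2): /kr/ — entire cluster is a permitted onset → onset /kr/, coda ∅.
/o…o/ gap (V2→V3): /f/ is a single consonant, so it becomes the next onset.
/o…o/ gap (V3→V4): /tbg/ — longest licit onset from the right is /g/, leaving /tb/ as coda.
/o…a/ gap (V4→V5): cluster /dr/ — /dr/ is itself a permitted onset, so the whole cluster goes right; preceding coda = ∅.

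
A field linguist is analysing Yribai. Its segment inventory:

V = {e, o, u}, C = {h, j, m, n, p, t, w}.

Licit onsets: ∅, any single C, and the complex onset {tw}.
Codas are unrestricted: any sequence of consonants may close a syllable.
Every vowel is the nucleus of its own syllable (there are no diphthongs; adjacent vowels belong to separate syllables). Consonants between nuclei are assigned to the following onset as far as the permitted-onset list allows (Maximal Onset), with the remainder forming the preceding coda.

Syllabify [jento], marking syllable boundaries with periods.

jen.to

Vowels present: e, o; each is a nucleus, giving 2 syllables.
/e…o/ gap (V1→V2): cluster /nt/ — the longest permitted-onset suffix is /t/; onset = /t/, preceding coda = /n/.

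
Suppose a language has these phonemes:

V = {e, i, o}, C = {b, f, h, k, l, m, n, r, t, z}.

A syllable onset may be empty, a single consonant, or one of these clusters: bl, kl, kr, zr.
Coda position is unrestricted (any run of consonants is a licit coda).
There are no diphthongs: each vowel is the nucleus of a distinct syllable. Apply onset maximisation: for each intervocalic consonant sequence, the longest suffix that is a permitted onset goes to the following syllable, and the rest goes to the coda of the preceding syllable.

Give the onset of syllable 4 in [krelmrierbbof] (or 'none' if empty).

b

Vowels present: e, i, e, o; each is a nucleus, giving 4 syllables.
Between /e/ (V1) and /i/ (V2): cluster /lmr/ — the longest permitted-onset suffix is /r/; onset = /r/, preceding coda = /lm/.
Between /i/ (V2) and /e/ (V3): no consonants, so the boundary falls immediately after /i/.
Between /e/ (V3) and /o/ (V4): /rbb/ — longest licit onset from the right is /b/, leaving /rb/ as coda.
Putting it together: krelm.ri.erb.bof.
Syllable 4 is /bof/: onset /b/, nucleus /o/, coda /f/.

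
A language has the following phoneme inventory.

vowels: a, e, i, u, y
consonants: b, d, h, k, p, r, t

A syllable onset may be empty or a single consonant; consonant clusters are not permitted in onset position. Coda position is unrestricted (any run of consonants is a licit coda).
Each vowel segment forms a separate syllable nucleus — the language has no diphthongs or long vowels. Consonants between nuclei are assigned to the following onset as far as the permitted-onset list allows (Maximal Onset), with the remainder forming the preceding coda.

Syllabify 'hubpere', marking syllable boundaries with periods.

hub.pe.re

Vowels present: u, e, e; each is a nucleus, giving 3 syllables.
V1 /u/ – V2 /e/: /bp/ — longest licit onset from the right is /p/, leaving /b/ as coda.
V2 /e/ – V3 /e/: /r/ is a single consonant, so it becomes the next onset.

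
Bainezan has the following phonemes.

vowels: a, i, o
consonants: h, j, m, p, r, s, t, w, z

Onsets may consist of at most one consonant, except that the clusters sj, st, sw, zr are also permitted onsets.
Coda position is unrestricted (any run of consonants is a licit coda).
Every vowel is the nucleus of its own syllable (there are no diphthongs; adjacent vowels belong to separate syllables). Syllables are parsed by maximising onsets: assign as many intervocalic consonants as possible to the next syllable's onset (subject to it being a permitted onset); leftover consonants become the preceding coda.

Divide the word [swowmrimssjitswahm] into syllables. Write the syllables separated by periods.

The vowels are o, i, i, a — 4 nuclei, so 4 syllables.
σ1/σ2 boundary: /wmr/ splits as /wm/ + /r/ (/r/ is the longest suffix that is a licit onset).
σ2/σ3 boundary: /mssj/ — longest licit onset from the right is /sj/, leaving /ms/ as coda.
σ3/σ4 boundary: cluster /tsw/ — the longest permitted-onset suffix is /sw/; onset = /sw/, preceding coda = /t/.

swowm.rims.sjit.swahm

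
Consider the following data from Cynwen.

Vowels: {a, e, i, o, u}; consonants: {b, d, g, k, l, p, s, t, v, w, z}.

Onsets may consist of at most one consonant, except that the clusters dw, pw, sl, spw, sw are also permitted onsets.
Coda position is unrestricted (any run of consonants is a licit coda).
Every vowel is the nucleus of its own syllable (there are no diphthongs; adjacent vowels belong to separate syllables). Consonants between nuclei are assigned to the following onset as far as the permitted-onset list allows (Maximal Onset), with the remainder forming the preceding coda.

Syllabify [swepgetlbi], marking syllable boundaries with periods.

swep.getl.bi

The vowels are e, e, i — 3 nuclei, so 3 syllables.
Between /e/ (V1) and /e/ (V2): cluster /pg/ — the longest permitted-onset suffix is /g/; onset = /g/, preceding coda = /p/.
Between /e/ (V2) and /i/ (V3): cluster /tlb/ — the longest permitted-onset suffix is /b/; onset = /b/, preceding coda = /tl/.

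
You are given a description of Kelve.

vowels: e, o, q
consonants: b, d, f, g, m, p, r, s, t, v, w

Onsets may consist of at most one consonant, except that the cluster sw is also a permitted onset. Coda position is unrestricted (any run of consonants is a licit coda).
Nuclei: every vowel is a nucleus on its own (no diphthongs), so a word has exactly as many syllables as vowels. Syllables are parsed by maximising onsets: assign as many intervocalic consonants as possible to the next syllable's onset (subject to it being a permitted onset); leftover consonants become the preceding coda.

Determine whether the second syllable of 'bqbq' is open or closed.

open

Nuclei (vowels): q, q → 2 syllables.
/q…q/ gap (V1→V2): just /b/ — single C goes to the following onset.
Result: bq.bq.
Syllable 2 is /bq/; it ends in its nucleus with no coda, so it is open.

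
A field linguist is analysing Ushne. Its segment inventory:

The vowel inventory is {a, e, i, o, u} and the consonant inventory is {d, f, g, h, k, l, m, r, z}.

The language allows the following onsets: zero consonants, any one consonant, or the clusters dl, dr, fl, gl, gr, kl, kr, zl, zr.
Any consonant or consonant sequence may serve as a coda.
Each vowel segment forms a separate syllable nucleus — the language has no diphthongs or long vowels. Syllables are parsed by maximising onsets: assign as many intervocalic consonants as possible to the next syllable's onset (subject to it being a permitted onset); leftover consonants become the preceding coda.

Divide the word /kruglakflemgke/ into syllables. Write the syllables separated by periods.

kru.glak.flemg.ke

The vowels are u, a, e, e — 4 nuclei, so 4 syllables.
Between /u/ (V1) and /a/ (V2): cluster /gl/ — /gl/ is itself a permitted onset, so the whole cluster goes right; preceding coda = ∅.
Between /a/ (V2) and /e/ (V3): /kfl/ splits as /k/ + /fl/ (/fl/ is the longest suffix that is a licit onset).
Between /e/ (V3) and /e/ (V4): /mgk/ — longest licit onset from the right is /k/, leaving /mg/ as coda.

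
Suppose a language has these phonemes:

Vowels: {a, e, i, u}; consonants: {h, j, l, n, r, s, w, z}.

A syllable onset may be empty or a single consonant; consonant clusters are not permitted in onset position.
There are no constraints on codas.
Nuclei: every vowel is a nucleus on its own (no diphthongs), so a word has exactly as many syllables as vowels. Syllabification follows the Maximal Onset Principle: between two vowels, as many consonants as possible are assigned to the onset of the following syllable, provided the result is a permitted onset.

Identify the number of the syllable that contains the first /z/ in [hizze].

Nuclei (vowels): i, e → 2 syllables.
V1 /i/ – V2 /e/: /zz/; trying suffixes from longest down, /z/ is the first permitted one, so coda /z/ | onset /z/.
Result: hiz.ze.
The first /z/ is in the coda of syllable 1 (/hiz/).

1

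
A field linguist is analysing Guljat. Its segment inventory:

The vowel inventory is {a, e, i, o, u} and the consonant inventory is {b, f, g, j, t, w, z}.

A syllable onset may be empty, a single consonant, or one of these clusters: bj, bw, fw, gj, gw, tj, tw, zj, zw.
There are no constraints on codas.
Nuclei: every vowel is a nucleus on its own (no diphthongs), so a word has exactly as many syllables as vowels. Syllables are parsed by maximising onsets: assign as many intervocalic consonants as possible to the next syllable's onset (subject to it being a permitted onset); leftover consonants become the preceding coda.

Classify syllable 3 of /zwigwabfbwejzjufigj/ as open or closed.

closed

The vowels are i, a, e, u, i — 5 nuclei, so 5 syllables.
V1 /i/ – V2 /a/: /gw/ — entire cluster is a permitted onset → onset /gw/, coda ∅.
V2 /a/ – V3 /e/: /bfbw/ — longest licit onset from the right is /bw/, leaving /bf/ as coda.
V3 /e/ – V4 /u/: cluster /jzj/ — the longest permitted-onset suffix is /zj/; onset = /zj/, preceding coda = /j/.
V4 /u/ – V5 /i/: /f/ → onset of the next syllable (single consonants are always licit onsets).
Putting it together: zwi.gwabf.bwej.zju.figj.
Syllable 3 is /bwej/ with coda /j/, so it is closed.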